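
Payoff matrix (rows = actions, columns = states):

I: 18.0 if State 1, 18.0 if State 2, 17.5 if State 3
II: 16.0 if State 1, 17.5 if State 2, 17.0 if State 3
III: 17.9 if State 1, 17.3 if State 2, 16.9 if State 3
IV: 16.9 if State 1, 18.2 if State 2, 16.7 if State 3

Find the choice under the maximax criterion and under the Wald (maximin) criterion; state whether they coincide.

Row maxima: I=18.0, II=17.5, III=17.9, IV=18.2
Best best-case = 18.2 → IV.
Row minima: I=17.5, II=16.0, III=16.9, IV=16.7
Best worst-case = 17.5 → I.

maximax → IV; maximin → I (disagree)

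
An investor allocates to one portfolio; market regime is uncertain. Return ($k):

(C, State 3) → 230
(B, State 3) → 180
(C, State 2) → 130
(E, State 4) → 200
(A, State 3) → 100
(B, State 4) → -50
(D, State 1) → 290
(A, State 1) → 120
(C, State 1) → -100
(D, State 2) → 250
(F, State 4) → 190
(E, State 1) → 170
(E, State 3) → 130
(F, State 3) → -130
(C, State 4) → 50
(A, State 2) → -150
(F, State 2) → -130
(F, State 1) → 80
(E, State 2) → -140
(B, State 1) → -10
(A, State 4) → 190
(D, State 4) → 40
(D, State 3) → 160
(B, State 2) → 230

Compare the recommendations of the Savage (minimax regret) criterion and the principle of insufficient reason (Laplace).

minimax regret → D; laplace → D (agree)

Column bests: State 1=290, State 2=250, State 3=230, State 4=200.
A regrets: 170, 400, 130, 10 → max 400
B regrets: 300, 20, 50, 250 → max 300
C regrets: 390, 120, 0, 150 → max 390
D regrets: 0, 0, 70, 160 → max 160
E regrets: 120, 390, 100, 0 → max 390
F regrets: 210, 380, 360, 10 → max 380
Smallest max regret = 160 → D.
Row averages: A=65, B=87.5, C=77.5, D=185, E=90, F=2.5
Highest average = 185 → D.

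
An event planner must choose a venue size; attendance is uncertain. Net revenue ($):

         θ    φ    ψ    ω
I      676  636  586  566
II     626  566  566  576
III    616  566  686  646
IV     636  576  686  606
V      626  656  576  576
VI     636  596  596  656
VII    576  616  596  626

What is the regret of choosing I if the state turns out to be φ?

Best payoff under φ is 656.
Regret = 656 − 636 = 20.

20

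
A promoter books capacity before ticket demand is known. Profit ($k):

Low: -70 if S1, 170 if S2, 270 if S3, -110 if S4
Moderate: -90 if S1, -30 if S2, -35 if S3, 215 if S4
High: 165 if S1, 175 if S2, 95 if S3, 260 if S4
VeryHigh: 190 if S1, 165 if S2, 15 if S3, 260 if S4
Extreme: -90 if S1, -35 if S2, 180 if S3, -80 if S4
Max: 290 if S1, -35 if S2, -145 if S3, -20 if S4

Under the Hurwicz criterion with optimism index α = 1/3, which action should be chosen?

High

Low: 1/3·270 + 2/3·(-110) = 50/3
Moderate: 1/3·215 + 2/3·(-90) = 35/3
High: 1/3·260 + 2/3·95 = 150
VeryHigh: 1/3·260 + 2/3·15 = 290/3
Extreme: 1/3·180 + 2/3·(-90) = 0
Max: 1/3·290 + 2/3·(-145) = 0
Highest Hurwicz score = 150 → High.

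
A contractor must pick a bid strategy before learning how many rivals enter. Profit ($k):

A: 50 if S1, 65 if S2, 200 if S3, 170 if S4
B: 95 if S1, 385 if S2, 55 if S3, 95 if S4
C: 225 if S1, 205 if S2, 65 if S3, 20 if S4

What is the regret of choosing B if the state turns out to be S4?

Best payoff under S4 is 170.
Regret = 170 − 95 = 75.

75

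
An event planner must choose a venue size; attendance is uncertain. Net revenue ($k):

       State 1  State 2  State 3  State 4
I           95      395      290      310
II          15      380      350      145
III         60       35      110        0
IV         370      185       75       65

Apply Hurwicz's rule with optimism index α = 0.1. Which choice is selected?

I

I: 0.1·395 + 0.9·95 = 125
II: 0.1·380 + 0.9·15 = 51.5
III: 0.1·110 + 0.9·0 = 11
IV: 0.1·370 + 0.9·65 = 95.5
Highest Hurwicz score = 125 → I.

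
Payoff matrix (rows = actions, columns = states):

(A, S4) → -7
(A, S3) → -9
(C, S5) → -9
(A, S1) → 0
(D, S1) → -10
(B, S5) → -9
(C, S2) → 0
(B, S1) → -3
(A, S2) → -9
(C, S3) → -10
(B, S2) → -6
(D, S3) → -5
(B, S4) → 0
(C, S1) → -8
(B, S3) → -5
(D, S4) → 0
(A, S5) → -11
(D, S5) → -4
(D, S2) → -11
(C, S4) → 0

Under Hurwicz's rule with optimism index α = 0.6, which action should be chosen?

A: 0.6·0 + 0.4·(-11) = -4.4
B: 0.6·0 + 0.4·(-9) = -3.6
C: 0.6·0 + 0.4·(-10) = -4
D: 0.6·0 + 0.4·(-11) = -4.4
Highest Hurwicz score = -3.6 → B.

B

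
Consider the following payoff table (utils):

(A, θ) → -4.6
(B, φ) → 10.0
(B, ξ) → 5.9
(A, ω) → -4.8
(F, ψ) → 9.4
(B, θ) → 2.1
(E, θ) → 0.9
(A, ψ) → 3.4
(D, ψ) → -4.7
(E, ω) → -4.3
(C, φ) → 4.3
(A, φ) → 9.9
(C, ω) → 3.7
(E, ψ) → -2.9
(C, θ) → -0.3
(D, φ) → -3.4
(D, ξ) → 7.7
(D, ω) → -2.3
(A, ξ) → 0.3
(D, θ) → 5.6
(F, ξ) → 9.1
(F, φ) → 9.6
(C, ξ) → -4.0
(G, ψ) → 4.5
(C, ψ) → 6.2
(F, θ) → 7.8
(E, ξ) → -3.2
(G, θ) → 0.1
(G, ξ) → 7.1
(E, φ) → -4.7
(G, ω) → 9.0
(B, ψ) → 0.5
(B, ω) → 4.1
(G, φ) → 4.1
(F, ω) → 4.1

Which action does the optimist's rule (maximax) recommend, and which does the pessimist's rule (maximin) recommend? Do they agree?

Row maxima: A=9.9, B=10.0, C=6.2, D=7.7, E=0.9, F=9.6, G=9.0
Best best-case = 10.0 → B.
Row minima: A=-4.8, B=0.5, C=-4.0, D=-4.7, E=-4.7, F=4.1, G=0.1
Best worst-case = 4.1 → F.

maximax → B; maximin → F (disagree)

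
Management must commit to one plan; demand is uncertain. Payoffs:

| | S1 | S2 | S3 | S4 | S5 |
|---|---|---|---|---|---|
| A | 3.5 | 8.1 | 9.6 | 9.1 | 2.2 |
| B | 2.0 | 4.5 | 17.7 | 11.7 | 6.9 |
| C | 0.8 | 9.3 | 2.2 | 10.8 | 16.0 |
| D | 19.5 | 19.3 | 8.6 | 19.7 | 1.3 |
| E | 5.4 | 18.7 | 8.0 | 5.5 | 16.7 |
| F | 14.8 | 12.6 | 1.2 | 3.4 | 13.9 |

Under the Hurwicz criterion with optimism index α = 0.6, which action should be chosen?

A: 0.6·9.6 + 0.4·2.2 = 6.64
B: 0.6·17.7 + 0.4·2.0 = 11.42
C: 0.6·16.0 + 0.4·0.8 = 9.92
D: 0.6·19.7 + 0.4·1.3 = 12.34
E: 0.6·18.7 + 0.4·5.4 = 13.38
F: 0.6·14.8 + 0.4·1.2 = 9.36
Highest Hurwicz score = 13.38 → E.

E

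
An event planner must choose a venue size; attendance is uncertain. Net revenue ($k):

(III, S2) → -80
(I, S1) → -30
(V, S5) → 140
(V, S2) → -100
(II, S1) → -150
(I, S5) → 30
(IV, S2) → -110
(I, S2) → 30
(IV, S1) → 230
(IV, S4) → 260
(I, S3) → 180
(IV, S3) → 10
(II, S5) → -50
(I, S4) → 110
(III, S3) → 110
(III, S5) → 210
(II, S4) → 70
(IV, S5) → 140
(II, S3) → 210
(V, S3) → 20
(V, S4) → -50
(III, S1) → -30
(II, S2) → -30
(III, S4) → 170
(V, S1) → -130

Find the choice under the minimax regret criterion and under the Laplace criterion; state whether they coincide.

minimax regret → IV; laplace → IV (agree)

Column bests: S1=230, S2=30, S3=210, S4=260, S5=210.
I regrets: 260, 0, 30, 150, 180 → max 260
II regrets: 380, 60, 0, 190, 260 → max 380
III regrets: 260, 110, 100, 90, 0 → max 260
IV regrets: 0, 140, 200, 0, 70 → max 200
V regrets: 360, 130, 190, 310, 70 → max 360
Smallest max regret = 200 → IV.
Row averages: I=64, II=10, III=76, IV=106, V=-24
Highest average = 106 → IV.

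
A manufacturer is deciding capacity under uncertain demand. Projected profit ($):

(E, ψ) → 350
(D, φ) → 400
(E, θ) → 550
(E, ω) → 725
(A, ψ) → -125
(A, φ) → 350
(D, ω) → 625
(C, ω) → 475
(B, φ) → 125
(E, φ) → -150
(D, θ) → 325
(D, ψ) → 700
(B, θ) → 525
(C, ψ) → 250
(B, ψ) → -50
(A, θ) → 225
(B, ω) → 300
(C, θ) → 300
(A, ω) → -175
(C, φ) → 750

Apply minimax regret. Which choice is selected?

Column bests: θ=550, φ=750, ψ=700, ω=725.
A regrets: 325, 400, 825, 900 → max 900
B regrets: 25, 625, 750, 425 → max 750
C regrets: 250, 0, 450, 250 → max 450
D regrets: 225, 350, 0, 100 → max 350
E regrets: 0, 900, 350, 0 → max 900
Smallest max regret = 350 → D.

D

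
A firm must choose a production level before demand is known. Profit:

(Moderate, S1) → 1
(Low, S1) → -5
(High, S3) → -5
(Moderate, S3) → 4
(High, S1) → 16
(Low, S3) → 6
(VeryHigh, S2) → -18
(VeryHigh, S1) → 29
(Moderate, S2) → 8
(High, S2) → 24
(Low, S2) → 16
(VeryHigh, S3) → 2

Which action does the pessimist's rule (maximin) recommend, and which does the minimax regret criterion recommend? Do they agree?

maximin → Moderate; minimax regret → High (disagree)

Row minima: Low=-5, Moderate=1, High=-5, VeryHigh=-18
Best worst-case = 1 → Moderate.
Column bests: S1=29, S2=24, S3=6.
Low regrets: 34, 8, 0 → max 34
Moderate regrets: 28, 16, 2 → max 28
High regrets: 13, 0, 11 → max 13
VeryHigh regrets: 0, 42, 4 → max 42
Smallest max regret = 13 → High.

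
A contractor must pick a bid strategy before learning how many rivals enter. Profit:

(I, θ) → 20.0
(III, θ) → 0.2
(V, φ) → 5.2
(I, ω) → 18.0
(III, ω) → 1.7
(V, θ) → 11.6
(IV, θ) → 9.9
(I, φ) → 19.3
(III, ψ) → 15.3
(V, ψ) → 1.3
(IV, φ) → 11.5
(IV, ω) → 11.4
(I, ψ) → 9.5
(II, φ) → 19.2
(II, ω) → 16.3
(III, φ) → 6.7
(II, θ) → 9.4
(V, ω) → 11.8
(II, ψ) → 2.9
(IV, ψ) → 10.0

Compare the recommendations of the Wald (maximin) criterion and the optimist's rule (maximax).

Row minima: I=9.5, II=2.9, III=0.2, IV=9.9, V=1.3
Best worst-case = 9.9 → IV.
Row maxima: I=20.0, II=19.2, III=15.3, IV=11.5, V=11.8
Best best-case = 20.0 → I.

maximin → IV; maximax → I (disagree)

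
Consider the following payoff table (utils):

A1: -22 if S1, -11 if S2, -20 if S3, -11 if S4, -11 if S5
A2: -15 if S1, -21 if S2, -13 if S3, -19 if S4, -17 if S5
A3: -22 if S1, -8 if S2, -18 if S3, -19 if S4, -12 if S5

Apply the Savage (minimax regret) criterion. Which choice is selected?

A1

Column bests: S1=-15, S2=-8, S3=-13, S4=-11, S5=-11.
A1 regrets: 7, 3, 7, 0, 0 → max 7
A2 regrets: 0, 13, 0, 8, 6 → max 13
A3 regrets: 7, 0, 5, 8, 1 → max 8
Smallest max regret = 7 → A1.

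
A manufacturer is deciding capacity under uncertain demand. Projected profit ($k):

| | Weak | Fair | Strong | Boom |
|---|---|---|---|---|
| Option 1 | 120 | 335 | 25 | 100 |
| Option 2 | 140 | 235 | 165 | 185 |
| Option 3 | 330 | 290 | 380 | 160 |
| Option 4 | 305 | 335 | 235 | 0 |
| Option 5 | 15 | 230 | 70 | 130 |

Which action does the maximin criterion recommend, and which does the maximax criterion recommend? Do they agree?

Row minima: Option 1=25, Option 2=140, Option 3=160, Option 4=0, Option 5=15
Best worst-case = 160 → Option 3.
Row maxima: Option 1=335, Option 2=235, Option 3=380, Option 4=335, Option 5=230
Best best-case = 380 → Option 3.

maximin → Option 3; maximax → Option 3 (agree)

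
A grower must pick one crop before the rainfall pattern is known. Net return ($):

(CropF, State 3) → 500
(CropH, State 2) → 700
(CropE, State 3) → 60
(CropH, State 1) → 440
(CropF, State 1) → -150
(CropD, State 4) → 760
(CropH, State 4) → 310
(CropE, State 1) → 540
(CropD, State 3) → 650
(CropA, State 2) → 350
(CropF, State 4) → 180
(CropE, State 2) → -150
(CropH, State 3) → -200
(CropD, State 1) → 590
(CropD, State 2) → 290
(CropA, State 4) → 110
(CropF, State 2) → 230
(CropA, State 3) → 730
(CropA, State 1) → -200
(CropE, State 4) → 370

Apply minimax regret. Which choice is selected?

Column bests: State 1=590, State 2=700, State 3=730, State 4=760.
CropE regrets: 50, 850, 670, 390 → max 850
CropA regrets: 790, 350, 0, 650 → max 790
CropD regrets: 0, 410, 80, 0 → max 410
CropF regrets: 740, 470, 230, 580 → max 740
CropH regrets: 150, 0, 930, 450 → max 930
Smallest max regret = 410 → CropD.

CropD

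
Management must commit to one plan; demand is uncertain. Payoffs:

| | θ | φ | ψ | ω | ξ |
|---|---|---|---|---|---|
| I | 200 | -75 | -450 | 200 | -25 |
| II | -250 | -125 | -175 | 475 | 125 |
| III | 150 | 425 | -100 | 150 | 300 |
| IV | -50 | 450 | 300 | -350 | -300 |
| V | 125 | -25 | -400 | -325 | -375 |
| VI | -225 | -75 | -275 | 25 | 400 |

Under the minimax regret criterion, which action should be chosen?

Column bests: θ=200, φ=450, ψ=300, ω=475, ξ=400.
I regrets: 0, 525, 750, 275, 425 → max 750
II regrets: 450, 575, 475, 0, 275 → max 575
III regrets: 50, 25, 400, 325, 100 → max 400
IV regrets: 250, 0, 0, 825, 700 → max 825
V regrets: 75, 475, 700, 800, 775 → max 800
VI regrets: 425, 525, 575, 450, 0 → max 575
Smallest max regret = 400 → III.

III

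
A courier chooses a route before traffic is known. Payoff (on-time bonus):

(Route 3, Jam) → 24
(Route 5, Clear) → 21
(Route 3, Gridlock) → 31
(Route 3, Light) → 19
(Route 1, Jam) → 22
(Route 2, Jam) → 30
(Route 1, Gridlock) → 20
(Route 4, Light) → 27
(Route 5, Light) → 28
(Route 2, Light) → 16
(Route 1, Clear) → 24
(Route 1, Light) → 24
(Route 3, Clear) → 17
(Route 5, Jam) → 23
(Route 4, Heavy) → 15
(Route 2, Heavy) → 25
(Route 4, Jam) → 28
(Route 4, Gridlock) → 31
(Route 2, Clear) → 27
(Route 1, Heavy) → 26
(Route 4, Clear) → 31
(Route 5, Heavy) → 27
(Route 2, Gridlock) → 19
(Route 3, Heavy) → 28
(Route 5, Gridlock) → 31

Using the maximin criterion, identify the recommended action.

Route 5

Row minima: Route 1=20, Route 2=16, Route 3=17, Route 4=15, Route 5=21
Best worst-case = 21 → Route 5.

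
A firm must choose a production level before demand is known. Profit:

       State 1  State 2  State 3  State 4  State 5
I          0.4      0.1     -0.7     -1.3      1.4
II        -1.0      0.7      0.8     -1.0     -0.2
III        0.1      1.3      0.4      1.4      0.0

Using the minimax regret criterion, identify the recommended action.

Column bests: State 1=0.4, State 2=1.3, State 3=0.8, State 4=1.4, State 5=1.4.
I regrets: 0.0, 1.2, 1.5, 2.7, 0.0 → max 2.7
II regrets: 1.4, 0.6, 0.0, 2.4, 1.6 → max 2.4
III regrets: 0.3, 0.0, 0.4, 0.0, 1.4 → max 1.4
Smallest max regret = 1.4 → III.

III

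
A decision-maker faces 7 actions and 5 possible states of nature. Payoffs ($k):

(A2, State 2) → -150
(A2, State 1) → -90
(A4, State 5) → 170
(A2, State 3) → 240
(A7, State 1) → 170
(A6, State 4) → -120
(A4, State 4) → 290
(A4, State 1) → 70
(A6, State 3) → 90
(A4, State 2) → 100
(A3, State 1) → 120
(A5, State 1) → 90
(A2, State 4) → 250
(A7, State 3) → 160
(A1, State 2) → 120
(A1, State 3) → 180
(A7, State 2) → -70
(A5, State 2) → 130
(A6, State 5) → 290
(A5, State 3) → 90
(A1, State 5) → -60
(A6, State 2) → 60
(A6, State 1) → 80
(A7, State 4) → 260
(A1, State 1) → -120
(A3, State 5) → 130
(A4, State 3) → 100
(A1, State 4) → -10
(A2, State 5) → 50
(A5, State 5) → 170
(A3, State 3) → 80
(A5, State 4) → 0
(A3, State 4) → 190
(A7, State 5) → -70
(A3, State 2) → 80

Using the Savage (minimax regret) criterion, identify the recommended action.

A4

Column bests: State 1=170, State 2=130, State 3=240, State 4=290, State 5=290.
A1 regrets: 290, 10, 60, 300, 350 → max 350
A2 regrets: 260, 280, 0, 40, 240 → max 280
A3 regrets: 50, 50, 160, 100, 160 → max 160
A4 regrets: 100, 30, 140, 0, 120 → max 140
A5 regrets: 80, 0, 150, 290, 120 → max 290
A6 regrets: 90, 70, 150, 410, 0 → max 410
A7 regrets: 0, 200, 80, 30, 360 → max 360
Smallest max regret = 140 → A4.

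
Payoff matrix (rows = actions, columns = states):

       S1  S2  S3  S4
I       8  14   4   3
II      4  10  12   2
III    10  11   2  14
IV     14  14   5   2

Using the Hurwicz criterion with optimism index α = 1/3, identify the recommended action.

I: 1/3·14 + 2/3·3 = 20/3
II: 1/3·12 + 2/3·2 = 16/3
III: 1/3·14 + 2/3·2 = 6
IV: 1/3·14 + 2/3·2 = 6
Highest Hurwicz score = 20/3 → I.

I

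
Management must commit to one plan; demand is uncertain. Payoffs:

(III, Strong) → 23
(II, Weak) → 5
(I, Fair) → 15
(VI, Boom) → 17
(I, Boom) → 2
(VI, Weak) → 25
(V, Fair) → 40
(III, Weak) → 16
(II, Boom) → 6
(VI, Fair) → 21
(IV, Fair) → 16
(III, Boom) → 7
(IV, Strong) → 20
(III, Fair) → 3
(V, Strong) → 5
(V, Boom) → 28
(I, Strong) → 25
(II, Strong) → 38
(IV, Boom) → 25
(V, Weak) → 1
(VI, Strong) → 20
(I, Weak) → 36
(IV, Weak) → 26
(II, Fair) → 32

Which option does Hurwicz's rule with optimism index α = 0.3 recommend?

I: 0.3·36 + 0.7·2 = 12.2
II: 0.3·38 + 0.7·5 = 14.9
III: 0.3·23 + 0.7·3 = 9
IV: 0.3·26 + 0.7·16 = 19
V: 0.3·40 + 0.7·1 = 12.7
VI: 0.3·25 + 0.7·17 = 19.4
Highest Hurwicz score = 19.4 → VI.

VI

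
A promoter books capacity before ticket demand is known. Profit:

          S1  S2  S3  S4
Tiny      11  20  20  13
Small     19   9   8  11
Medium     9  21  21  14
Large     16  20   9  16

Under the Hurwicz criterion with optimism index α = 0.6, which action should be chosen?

Tiny: 0.6·20 + 0.4·11 = 16.4
Small: 0.6·19 + 0.4·8 = 14.6
Medium: 0.6·21 + 0.4·9 = 16.2
Large: 0.6·20 + 0.4·9 = 15.6
Highest Hurwicz score = 16.4 → Tiny.

Tiny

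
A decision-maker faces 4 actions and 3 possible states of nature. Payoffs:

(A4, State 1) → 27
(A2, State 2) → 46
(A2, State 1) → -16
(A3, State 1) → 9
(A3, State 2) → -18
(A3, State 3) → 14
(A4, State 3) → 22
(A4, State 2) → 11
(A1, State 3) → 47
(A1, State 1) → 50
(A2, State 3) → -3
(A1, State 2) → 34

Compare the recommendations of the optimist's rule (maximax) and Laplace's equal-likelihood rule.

maximax → A1; laplace → A1 (agree)

Row maxima: A1=50, A2=46, A3=14, A4=27
Best best-case = 50 → A1.
Row averages: A1=131/3, A2=9, A3=5/3, A4=20
Highest average = 131/3 → A1.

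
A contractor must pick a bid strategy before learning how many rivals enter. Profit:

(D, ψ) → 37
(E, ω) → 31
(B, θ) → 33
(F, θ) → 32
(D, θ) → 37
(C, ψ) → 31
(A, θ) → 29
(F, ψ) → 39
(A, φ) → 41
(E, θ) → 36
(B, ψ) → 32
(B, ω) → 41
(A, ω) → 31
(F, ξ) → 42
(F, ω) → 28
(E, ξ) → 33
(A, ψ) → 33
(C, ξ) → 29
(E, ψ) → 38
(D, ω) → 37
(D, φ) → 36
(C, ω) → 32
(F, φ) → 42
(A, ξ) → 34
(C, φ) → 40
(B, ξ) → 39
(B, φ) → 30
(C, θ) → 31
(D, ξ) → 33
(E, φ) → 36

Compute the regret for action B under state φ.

Best payoff under φ is 42.
Regret = 42 − 30 = 12.

12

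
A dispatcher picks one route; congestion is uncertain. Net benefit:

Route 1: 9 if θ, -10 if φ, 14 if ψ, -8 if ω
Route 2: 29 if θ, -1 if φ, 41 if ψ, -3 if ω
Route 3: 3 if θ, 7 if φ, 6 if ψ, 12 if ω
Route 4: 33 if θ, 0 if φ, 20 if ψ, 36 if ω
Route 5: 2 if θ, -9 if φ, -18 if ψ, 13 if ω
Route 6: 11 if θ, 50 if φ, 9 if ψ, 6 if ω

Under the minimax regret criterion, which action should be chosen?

Route 6

Column bests: θ=33, φ=50, ψ=41, ω=36.
Route 1 regrets: 24, 60, 27, 44 → max 60
Route 2 regrets: 4, 51, 0, 39 → max 51
Route 3 regrets: 30, 43, 35, 24 → max 43
Route 4 regrets: 0, 50, 21, 0 → max 50
Route 5 regrets: 31, 59, 59, 23 → max 59
Route 6 regrets: 22, 0, 32, 30 → max 32
Smallest max regret = 32 → Route 6.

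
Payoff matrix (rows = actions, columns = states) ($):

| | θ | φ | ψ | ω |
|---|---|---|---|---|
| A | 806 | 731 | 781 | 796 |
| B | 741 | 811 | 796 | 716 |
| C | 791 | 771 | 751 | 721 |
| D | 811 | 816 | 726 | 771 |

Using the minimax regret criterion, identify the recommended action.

Column bests: θ=811, φ=816, ψ=796, ω=796.
A regrets: 5, 85, 15, 0 → max 85
B regrets: 70, 5, 0, 80 → max 80
C regrets: 20, 45, 45, 75 → max 75
D regrets: 0, 0, 70, 25 → max 70
Smallest max regret = 70 → D.

D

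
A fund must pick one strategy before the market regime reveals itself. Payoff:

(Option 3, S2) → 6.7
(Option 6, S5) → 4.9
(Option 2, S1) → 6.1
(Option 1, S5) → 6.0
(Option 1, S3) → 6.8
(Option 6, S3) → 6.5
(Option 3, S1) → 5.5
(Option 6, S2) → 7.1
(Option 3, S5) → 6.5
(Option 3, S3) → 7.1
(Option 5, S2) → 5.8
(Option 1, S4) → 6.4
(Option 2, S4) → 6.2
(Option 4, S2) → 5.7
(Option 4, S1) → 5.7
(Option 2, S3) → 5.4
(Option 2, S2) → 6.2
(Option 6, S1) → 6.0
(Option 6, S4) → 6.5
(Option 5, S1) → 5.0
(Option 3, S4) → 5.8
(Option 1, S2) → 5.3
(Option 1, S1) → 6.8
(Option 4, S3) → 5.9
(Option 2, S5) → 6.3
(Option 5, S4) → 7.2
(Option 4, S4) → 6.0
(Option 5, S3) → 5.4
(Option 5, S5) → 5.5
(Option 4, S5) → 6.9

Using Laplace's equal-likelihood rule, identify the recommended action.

Option 3

Row averages: Option 1=6.26, Option 2=6.04, Option 3=6.32, Option 4=6.04, Option 5=5.78, Option 6=6.2
Highest average = 6.32 → Option 3.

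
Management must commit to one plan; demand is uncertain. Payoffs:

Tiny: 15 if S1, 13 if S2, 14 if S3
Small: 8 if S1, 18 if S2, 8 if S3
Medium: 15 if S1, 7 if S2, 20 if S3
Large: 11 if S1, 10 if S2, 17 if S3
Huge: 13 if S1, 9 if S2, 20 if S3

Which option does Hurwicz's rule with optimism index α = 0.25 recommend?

Tiny

Tiny: 0.25·15 + 0.75·13 = 13.5
Small: 0.25·18 + 0.75·8 = 10.5
Medium: 0.25·20 + 0.75·7 = 10.25
Large: 0.25·17 + 0.75·10 = 11.75
Huge: 0.25·20 + 0.75·9 = 11.75
Highest Hurwicz score = 13.5 → Tiny.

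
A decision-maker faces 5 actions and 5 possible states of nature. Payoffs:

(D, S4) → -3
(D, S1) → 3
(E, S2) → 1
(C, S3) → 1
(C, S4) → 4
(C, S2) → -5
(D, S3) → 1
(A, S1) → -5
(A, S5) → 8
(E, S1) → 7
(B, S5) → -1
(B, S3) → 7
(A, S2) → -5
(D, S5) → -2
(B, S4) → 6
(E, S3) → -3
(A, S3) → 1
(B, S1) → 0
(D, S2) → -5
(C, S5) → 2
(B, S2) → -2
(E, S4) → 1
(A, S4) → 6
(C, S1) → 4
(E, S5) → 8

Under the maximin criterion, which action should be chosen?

B

Row minima: A=-5, B=-2, C=-5, D=-5, E=-3
Best worst-case = -2 → B.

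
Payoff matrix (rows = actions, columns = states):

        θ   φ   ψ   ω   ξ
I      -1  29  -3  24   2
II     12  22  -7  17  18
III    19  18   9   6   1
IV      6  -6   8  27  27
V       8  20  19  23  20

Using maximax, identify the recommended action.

I

Row maxima: I=29, II=22, III=19, IV=27, V=23
Best best-case = 29 → I.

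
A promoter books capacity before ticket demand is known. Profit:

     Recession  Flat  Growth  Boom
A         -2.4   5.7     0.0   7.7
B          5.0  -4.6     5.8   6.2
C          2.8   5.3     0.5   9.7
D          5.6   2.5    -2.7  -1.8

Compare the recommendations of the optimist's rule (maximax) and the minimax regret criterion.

maximax → C; minimax regret → C (agree)

Row maxima: A=7.7, B=6.2, C=9.7, D=5.6
Best best-case = 9.7 → C.
Column bests: Recession=5.6, Flat=5.7, Growth=5.8, Boom=9.7.
A regrets: 8.0, 0.0, 5.8, 2.0 → max 8.0
B regrets: 0.6, 10.3, 0.0, 3.5 → max 10.3
C regrets: 2.8, 0.4, 5.3, 0.0 → max 5.3
D regrets: 0.0, 3.2, 8.5, 11.5 → max 11.5
Smallest max regret = 5.3 → C.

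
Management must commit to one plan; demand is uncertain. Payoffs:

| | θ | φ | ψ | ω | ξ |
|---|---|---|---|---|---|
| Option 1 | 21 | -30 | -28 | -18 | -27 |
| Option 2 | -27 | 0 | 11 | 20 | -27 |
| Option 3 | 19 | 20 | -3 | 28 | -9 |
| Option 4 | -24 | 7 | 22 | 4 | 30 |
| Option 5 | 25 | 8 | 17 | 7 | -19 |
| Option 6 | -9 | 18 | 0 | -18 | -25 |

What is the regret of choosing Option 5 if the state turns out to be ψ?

Best payoff under ψ is 22.
Regret = 22 − 17 = 5.

5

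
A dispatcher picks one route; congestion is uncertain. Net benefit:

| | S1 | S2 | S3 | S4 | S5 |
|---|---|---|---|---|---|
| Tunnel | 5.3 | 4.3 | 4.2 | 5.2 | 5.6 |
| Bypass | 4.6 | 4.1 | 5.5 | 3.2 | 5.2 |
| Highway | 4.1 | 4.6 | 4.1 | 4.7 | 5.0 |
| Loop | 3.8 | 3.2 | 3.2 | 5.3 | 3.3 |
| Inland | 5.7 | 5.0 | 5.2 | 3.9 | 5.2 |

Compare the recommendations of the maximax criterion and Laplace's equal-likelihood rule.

maximax → Inland; laplace → Inland (agree)

Row maxima: Tunnel=5.6, Bypass=5.5, Highway=5.0, Loop=5.3, Inland=5.7
Best best-case = 5.7 → Inland.
Row averages: Tunnel=4.92, Bypass=4.52, Highway=4.5, Loop=3.76, Inland=5
Highest average = 5 → Inland.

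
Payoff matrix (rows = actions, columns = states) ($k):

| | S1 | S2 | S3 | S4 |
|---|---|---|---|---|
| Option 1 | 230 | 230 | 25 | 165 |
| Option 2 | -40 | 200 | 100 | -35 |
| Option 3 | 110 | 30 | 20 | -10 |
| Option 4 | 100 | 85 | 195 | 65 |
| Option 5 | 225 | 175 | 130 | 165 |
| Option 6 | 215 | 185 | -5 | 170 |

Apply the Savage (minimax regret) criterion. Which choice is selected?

Column bests: S1=230, S2=230, S3=195, S4=170.
Option 1 regrets: 0, 0, 170, 5 → max 170
Option 2 regrets: 270, 30, 95, 205 → max 270
Option 3 regrets: 120, 200, 175, 180 → max 200
Option 4 regrets: 130, 145, 0, 105 → max 145
Option 5 regrets: 5, 55, 65, 5 → max 65
Option 6 regrets: 15, 45, 200, 0 → max 200
Smallest max regret = 65 → Option 5.

Option 5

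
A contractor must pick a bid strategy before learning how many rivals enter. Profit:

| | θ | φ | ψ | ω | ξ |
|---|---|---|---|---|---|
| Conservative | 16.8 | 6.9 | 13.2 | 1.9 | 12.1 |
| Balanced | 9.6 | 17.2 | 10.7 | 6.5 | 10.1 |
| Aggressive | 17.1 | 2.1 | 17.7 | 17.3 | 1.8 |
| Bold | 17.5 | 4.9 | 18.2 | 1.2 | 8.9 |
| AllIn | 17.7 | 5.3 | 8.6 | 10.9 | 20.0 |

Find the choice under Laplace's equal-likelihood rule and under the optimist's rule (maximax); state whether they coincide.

laplace → AllIn; maximax → AllIn (agree)

Row averages: Conservative=10.18, Balanced=10.82, Aggressive=11.2, Bold=10.14, AllIn=12.5
Highest average = 12.5 → AllIn.
Row maxima: Conservative=16.8, Balanced=17.2, Aggressive=17.7, Bold=18.2, AllIn=20.0
Best best-case = 20.0 → AllIn.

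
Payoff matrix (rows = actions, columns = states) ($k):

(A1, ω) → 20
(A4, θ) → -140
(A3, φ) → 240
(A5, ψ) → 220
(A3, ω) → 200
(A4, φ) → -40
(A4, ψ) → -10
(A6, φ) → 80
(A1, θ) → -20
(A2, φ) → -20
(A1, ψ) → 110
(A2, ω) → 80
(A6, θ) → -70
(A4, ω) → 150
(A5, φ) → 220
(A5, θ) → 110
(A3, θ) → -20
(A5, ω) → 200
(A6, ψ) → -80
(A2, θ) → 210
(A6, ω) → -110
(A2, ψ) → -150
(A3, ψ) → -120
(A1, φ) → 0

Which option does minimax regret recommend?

A5

Column bests: θ=210, φ=240, ψ=220, ω=200.
A1 regrets: 230, 240, 110, 180 → max 240
A2 regrets: 0, 260, 370, 120 → max 370
A3 regrets: 230, 0, 340, 0 → max 340
A4 regrets: 350, 280, 230, 50 → max 350
A5 regrets: 100, 20, 0, 0 → max 100
A6 regrets: 280, 160, 300, 310 → max 310
Smallest max regret = 100 → A5.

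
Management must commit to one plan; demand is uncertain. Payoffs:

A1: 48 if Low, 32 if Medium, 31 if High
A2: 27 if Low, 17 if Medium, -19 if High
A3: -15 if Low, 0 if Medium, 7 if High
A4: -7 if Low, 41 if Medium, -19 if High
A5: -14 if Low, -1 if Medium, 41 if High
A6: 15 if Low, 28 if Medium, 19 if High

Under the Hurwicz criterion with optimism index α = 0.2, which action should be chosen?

A1

A1: 0.2·48 + 0.8·31 = 34.4
A2: 0.2·27 + 0.8·(-19) = -9.8
A3: 0.2·7 + 0.8·(-15) = -10.6
A4: 0.2·41 + 0.8·(-19) = -7
A5: 0.2·41 + 0.8·(-14) = -3
A6: 0.2·28 + 0.8·15 = 17.6
Highest Hurwicz score = 34.4 → A1.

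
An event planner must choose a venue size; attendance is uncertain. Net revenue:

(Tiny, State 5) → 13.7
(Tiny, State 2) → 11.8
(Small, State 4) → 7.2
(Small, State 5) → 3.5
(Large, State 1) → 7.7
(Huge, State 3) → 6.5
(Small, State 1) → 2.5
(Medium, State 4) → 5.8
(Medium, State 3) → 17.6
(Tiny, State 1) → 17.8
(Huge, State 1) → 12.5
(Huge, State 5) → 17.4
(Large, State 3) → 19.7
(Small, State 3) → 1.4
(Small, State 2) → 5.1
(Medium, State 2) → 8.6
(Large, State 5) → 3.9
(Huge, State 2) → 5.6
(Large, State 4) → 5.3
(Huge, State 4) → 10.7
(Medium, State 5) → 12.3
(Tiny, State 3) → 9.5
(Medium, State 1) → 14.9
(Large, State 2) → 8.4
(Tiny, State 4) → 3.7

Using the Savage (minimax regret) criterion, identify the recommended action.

Column bests: State 1=17.8, State 2=11.8, State 3=19.7, State 4=10.7, State 5=17.4.
Tiny regrets: 0.0, 0.0, 10.2, 7.0, 3.7 → max 10.2
Small regrets: 15.3, 6.7, 18.3, 3.5, 13.9 → max 18.3
Medium regrets: 2.9, 3.2, 2.1, 4.9, 5.1 → max 5.1
Large regrets: 10.1, 3.4, 0.0, 5.4, 13.5 → max 13.5
Huge regrets: 5.3, 6.2, 13.2, 0.0, 0.0 → max 13.2
Smallest max regret = 5.1 → Medium.

Medium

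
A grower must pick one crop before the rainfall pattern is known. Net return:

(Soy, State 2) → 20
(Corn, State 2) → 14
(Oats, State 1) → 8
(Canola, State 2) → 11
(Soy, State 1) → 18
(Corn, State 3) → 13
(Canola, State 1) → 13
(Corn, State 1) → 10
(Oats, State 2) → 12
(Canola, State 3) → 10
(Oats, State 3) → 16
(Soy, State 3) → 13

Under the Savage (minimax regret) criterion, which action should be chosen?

Soy

Column bests: State 1=18, State 2=20, State 3=16.
Corn regrets: 8, 6, 3 → max 8
Soy regrets: 0, 0, 3 → max 3
Canola regrets: 5, 9, 6 → max 9
Oats regrets: 10, 8, 0 → max 10
Smallest max regret = 3 → Soy.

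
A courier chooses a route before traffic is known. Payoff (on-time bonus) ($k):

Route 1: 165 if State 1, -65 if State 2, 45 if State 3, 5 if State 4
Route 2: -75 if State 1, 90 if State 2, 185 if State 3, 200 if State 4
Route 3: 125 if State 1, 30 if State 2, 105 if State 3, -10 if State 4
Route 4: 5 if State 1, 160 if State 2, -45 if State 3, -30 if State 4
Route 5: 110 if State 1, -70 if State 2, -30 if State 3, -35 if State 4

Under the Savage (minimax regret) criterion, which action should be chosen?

Route 3

Column bests: State 1=165, State 2=160, State 3=185, State 4=200.
Route 1 regrets: 0, 225, 140, 195 → max 225
Route 2 regrets: 240, 70, 0, 0 → max 240
Route 3 regrets: 40, 130, 80, 210 → max 210
Route 4 regrets: 160, 0, 230, 230 → max 230
Route 5 regrets: 55, 230, 215, 235 → max 235
Smallest max regret = 210 → Route 3.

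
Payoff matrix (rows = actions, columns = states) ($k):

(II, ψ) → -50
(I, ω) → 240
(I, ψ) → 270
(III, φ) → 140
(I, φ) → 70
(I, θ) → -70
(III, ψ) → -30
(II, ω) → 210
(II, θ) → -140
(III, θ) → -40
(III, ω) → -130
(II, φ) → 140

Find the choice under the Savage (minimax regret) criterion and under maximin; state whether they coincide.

minimax regret → I; maximin → I (agree)

Column bests: θ=-40, φ=140, ψ=270, ω=240.
I regrets: 30, 70, 0, 0 → max 70
II regrets: 100, 0, 320, 30 → max 320
III regrets: 0, 0, 300, 370 → max 370
Smallest max regret = 70 → I.
Row minima: I=-70, II=-140, III=-130
Best worst-case = -70 → I.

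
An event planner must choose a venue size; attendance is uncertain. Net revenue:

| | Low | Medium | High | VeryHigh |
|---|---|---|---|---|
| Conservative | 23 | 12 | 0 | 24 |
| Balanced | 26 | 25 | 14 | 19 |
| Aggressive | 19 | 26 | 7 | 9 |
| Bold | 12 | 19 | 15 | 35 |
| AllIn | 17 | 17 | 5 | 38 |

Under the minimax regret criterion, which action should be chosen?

AllIn

Column bests: Low=26, Medium=26, High=15, VeryHigh=38.
Conservative regrets: 3, 14, 15, 14 → max 15
Balanced regrets: 0, 1, 1, 19 → max 19
Aggressive regrets: 7, 0, 8, 29 → max 29
Bold regrets: 14, 7, 0, 3 → max 14
AllIn regrets: 9, 9, 10, 0 → max 10
Smallest max regret = 10 → AllIn.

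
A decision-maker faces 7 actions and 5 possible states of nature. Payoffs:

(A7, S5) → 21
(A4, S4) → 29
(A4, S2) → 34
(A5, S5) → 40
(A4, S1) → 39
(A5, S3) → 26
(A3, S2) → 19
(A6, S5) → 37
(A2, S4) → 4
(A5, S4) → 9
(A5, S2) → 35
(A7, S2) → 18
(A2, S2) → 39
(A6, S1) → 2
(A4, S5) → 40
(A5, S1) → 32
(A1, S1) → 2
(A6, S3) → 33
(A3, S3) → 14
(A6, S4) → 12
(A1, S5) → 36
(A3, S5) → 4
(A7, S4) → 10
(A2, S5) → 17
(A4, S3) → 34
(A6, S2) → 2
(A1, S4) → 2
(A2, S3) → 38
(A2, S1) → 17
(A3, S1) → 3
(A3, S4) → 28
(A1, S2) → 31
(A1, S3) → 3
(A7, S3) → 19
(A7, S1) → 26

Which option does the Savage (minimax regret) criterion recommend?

A4

Column bests: S1=39, S2=39, S3=38, S4=29, S5=40.
A1 regrets: 37, 8, 35, 27, 4 → max 37
A2 regrets: 22, 0, 0, 25, 23 → max 25
A3 regrets: 36, 20, 24, 1, 36 → max 36
A4 regrets: 0, 5, 4, 0, 0 → max 5
A5 regrets: 7, 4, 12, 20, 0 → max 20
A6 regrets: 37, 37, 5, 17, 3 → max 37
A7 regrets: 13, 21, 19, 19, 19 → max 21
Smallest max regret = 5 → A4.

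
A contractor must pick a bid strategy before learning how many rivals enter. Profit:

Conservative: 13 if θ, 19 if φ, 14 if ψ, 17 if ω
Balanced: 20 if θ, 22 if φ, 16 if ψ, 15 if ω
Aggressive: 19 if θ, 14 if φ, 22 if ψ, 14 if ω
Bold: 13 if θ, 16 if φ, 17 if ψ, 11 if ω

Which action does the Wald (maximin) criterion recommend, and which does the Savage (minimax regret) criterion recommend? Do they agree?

maximin → Balanced; minimax regret → Balanced (agree)

Row minima: Conservative=13, Balanced=15, Aggressive=14, Bold=11
Best worst-case = 15 → Balanced.
Column bests: θ=20, φ=22, ψ=22, ω=17.
Conservative regrets: 7, 3, 8, 0 → max 8
Balanced regrets: 0, 0, 6, 2 → max 6
Aggressive regrets: 1, 8, 0, 3 → max 8
Bold regrets: 7, 6, 5, 6 → max 7
Smallest max regret = 6 → Balanced.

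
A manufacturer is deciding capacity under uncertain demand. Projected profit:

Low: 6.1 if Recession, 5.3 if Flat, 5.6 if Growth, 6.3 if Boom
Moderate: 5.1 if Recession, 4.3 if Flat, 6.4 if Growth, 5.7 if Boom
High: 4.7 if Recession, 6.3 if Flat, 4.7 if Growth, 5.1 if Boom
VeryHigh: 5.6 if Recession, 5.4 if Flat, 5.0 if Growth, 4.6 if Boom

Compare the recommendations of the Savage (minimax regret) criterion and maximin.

minimax regret → Low; maximin → Low (agree)

Column bests: Recession=6.1, Flat=6.3, Growth=6.4, Boom=6.3.
Low regrets: 0.0, 1.0, 0.8, 0.0 → max 1.0
Moderate regrets: 1.0, 2.0, 0.0, 0.6 → max 2.0
High regrets: 1.4, 0.0, 1.7, 1.2 → max 1.7
VeryHigh regrets: 0.5, 0.9, 1.4, 1.7 → max 1.7
Smallest max regret = 1.0 → Low.
Row minima: Low=5.3, Moderate=4.3, High=4.7, VeryHigh=4.6
Best worst-case = 5.3 → Low.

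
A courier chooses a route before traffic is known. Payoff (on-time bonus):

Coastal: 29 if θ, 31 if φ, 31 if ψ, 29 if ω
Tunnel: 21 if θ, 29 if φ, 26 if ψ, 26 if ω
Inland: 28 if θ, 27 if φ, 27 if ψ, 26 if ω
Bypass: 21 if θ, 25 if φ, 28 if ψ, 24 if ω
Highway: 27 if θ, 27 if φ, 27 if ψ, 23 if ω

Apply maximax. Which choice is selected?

Coastal

Row maxima: Coastal=31, Tunnel=29, Inland=28, Bypass=28, Highway=27
Best best-case = 31 → Coastal.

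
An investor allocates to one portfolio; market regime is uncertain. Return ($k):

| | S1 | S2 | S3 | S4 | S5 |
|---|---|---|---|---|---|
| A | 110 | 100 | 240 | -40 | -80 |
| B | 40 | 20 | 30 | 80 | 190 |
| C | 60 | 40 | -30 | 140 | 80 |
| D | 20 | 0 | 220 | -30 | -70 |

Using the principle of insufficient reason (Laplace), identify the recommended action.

B

Row averages: A=66, B=72, C=58, D=28
Highest average = 72 → B.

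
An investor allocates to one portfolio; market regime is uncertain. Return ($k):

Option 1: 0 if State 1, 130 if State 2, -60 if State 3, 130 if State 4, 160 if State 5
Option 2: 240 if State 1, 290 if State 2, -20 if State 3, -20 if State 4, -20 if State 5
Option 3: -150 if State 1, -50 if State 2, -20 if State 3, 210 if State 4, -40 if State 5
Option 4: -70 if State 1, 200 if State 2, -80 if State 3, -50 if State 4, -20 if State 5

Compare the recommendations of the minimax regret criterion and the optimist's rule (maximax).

Column bests: State 1=240, State 2=290, State 3=-20, State 4=210, State 5=160.
Option 1 regrets: 240, 160, 40, 80, 0 → max 240
Option 2 regrets: 0, 0, 0, 230, 180 → max 230
Option 3 regrets: 390, 340, 0, 0, 200 → max 390
Option 4 regrets: 310, 90, 60, 260, 180 → max 310
Smallest max regret = 230 → Option 2.
Row maxima: Option 1=160, Option 2=290, Option 3=210, Option 4=200
Best best-case = 290 → Option 2.

minimax regret → Option 2; maximax → Option 2 (agree)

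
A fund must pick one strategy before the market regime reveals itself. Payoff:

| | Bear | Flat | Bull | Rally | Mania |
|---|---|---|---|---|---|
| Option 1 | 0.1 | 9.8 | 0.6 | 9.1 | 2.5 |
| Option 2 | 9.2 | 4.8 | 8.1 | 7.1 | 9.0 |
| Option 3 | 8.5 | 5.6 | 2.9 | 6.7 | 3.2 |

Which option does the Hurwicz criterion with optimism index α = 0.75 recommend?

Option 2

Option 1: 0.75·9.8 + 0.25·0.1 = 7.375
Option 2: 0.75·9.2 + 0.25·4.8 = 8.1
Option 3: 0.75·8.5 + 0.25·2.9 = 7.1
Highest Hurwicz score = 8.1 → Option 2.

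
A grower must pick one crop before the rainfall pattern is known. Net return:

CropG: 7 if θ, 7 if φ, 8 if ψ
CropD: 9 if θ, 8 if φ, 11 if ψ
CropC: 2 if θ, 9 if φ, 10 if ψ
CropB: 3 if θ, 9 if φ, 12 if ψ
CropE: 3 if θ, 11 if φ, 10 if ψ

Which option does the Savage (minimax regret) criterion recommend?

CropD

Column bests: θ=9, φ=11, ψ=12.
CropG regrets: 2, 4, 4 → max 4
CropD regrets: 0, 3, 1 → max 3
CropC regrets: 7, 2, 2 → max 7
CropB regrets: 6, 2, 0 → max 6
CropE regrets: 6, 0, 2 → max 6
Smallest max regret = 3 → CropD.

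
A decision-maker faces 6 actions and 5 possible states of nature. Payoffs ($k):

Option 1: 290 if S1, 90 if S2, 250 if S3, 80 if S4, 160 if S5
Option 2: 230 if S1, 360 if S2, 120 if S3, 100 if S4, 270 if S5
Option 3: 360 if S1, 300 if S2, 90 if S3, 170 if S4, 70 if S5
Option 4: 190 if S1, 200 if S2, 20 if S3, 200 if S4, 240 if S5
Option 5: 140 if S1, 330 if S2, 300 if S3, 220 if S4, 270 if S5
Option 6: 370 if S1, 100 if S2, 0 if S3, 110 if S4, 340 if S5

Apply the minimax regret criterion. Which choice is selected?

Option 2

Column bests: S1=370, S2=360, S3=300, S4=220, S5=340.
Option 1 regrets: 80, 270, 50, 140, 180 → max 270
Option 2 regrets: 140, 0, 180, 120, 70 → max 180
Option 3 regrets: 10, 60, 210, 50, 270 → max 270
Option 4 regrets: 180, 160, 280, 20, 100 → max 280
Option 5 regrets: 230, 30, 0, 0, 70 → max 230
Option 6 regrets: 0, 260, 300, 110, 0 → max 300
Smallest max regret = 180 → Option 2.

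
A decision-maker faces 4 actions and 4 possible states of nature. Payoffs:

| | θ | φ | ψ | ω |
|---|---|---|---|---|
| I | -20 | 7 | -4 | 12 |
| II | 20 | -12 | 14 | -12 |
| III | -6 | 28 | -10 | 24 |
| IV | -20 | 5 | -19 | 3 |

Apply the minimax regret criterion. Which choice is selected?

Column bests: θ=20, φ=28, ψ=14, ω=24.
I regrets: 40, 21, 18, 12 → max 40
II regrets: 0, 40, 0, 36 → max 40
III regrets: 26, 0, 24, 0 → max 26
IV regrets: 40, 23, 33, 21 → max 40
Smallest max regret = 26 → III.

III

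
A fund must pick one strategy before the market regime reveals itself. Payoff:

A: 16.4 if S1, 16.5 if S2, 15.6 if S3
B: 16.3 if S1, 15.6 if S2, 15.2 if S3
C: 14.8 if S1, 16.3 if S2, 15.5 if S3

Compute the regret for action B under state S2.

0.9

Best payoff under S2 is 16.5.
Regret = 16.5 − 15.6 = 0.9.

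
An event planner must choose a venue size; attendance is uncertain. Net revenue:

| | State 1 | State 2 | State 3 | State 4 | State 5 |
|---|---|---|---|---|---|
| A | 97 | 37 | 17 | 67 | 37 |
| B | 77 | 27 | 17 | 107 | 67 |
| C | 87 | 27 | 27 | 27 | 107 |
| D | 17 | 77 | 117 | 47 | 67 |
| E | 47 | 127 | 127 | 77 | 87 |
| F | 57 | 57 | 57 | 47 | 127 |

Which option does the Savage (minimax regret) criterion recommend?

Column bests: State 1=97, State 2=127, State 3=127, State 4=107, State 5=127.
A regrets: 0, 90, 110, 40, 90 → max 110
B regrets: 20, 100, 110, 0, 60 → max 110
C regrets: 10, 100, 100, 80, 20 → max 100
D regrets: 80, 50, 10, 60, 60 → max 80
E regrets: 50, 0, 0, 30, 40 → max 50
F regrets: 40, 70, 70, 60, 0 → max 70
Smallest max regret = 50 → E.

E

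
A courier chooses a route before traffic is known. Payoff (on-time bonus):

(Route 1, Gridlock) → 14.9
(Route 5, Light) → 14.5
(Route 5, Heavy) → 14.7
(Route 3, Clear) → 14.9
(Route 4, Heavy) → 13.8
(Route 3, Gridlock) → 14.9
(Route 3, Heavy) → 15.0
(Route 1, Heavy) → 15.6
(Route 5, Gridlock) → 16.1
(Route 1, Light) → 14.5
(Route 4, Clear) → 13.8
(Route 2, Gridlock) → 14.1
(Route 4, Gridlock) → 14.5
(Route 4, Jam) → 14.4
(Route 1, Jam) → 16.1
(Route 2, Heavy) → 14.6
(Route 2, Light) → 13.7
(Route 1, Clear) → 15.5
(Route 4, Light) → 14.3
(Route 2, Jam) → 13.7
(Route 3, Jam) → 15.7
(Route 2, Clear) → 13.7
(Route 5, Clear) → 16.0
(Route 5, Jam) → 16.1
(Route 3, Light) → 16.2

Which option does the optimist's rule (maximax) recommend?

Row maxima: Route 1=16.1, Route 2=14.6, Route 3=16.2, Route 4=14.5, Route 5=16.1
Best best-case = 16.2 → Route 3.

Route 3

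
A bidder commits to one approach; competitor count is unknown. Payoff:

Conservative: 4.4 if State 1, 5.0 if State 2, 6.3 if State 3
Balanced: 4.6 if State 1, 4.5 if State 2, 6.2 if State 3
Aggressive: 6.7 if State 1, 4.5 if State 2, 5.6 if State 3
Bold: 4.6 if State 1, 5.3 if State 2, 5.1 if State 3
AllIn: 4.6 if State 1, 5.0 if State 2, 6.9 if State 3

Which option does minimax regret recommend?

Aggressive

Column bests: State 1=6.7, State 2=5.3, State 3=6.9.
Conservative regrets: 2.3, 0.3, 0.6 → max 2.3
Balanced regrets: 2.1, 0.8, 0.7 → max 2.1
Aggressive regrets: 0.0, 0.8, 1.3 → max 1.3
Bold regrets: 2.1, 0.0, 1.8 → max 2.1
AllIn regrets: 2.1, 0.3, 0.0 → max 2.1
Smallest max regret = 1.3 → Aggressive.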